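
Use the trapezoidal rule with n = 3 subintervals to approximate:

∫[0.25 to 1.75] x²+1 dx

f(x) = x²+1
a = 0.25, b = 1.75, n = 3
h = (b - a)/n = 0.500000

Trapezoidal rule: (h/2)[f(x₀) + 2f(x₁) + 2f(x₂) + ... + f(xₙ)]

x_0 = 0.2500, f(x_0) = 1.062500, coefficient = 1
x_1 = 0.7500, f(x_1) = 1.562500, coefficient = 2
x_2 = 1.2500, f(x_2) = 2.562500, coefficient = 2
x_3 = 1.7500, f(x_3) = 4.062500, coefficient = 1

I ≈ (0.500000/2) × 13.375000 = 3.343750
Exact value: 3.281250
Error: 0.062500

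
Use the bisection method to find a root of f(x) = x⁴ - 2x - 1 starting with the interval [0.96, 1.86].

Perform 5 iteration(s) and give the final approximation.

f(x) = x⁴ - 2x - 1
Initial interval: [0.96, 1.86]

Iteration 1:
  c_1 = (0.960000 + 1.860000)/2 = 1.410000
  f(c_1) = f(1.410000) = 0.132542
  f(a) × f(c) < 0, new interval: [0.960000, 1.410000]
Iteration 2:
  c_2 = (0.960000 + 1.410000)/2 = 1.185000
  f(c_2) = f(1.185000) = -1.398152
  f(a) × f(c) ≥ 0, new interval: [1.185000, 1.410000]
Iteration 3:
  c_3 = (1.185000 + 1.410000)/2 = 1.297500
  f(c_3) = f(1.297500) = -0.760807
  f(a) × f(c) ≥ 0, new interval: [1.297500, 1.410000]
Iteration 4:
  c_4 = (1.297500 + 1.410000)/2 = 1.353750
  f(c_4) = f(1.353750) = -0.348934
  f(a) × f(c) ≥ 0, new interval: [1.353750, 1.410000]
Iteration 5:
  c_5 = (1.353750 + 1.410000)/2 = 1.381875
  f(c_5) = f(1.381875) = -0.117260
  f(a) × f(c) ≥ 0, new interval: [1.381875, 1.410000]

After 5 iteration(s), the approximation is c_5 = 1.381875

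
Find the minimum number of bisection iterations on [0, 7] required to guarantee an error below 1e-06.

We need (b-a)/2^n ≤ 1e-06
(7 - 0)/2^n ≤ 1e-06
7/2^n ≤ 1e-06
2^n ≥ 7000000
n ≥ log₂(7000000) = 22.74
n ≥ 23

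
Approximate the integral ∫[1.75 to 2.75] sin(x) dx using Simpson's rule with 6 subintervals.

f(x) = sin(x)
a = 1.75, b = 2.75, n = 6
h = (b - a)/n = 0.166667

Simpson's rule: (h/3)[f(x₀) + 4f(x₁) + 2f(x₂) + ... + f(xₙ)]

x_0 = 1.7500, f(x_0) = 0.983986, coefficient = 1
x_1 = 1.9167, f(x_1) = 0.940781, coefficient = 4
x_2 = 2.0833, f(x_2) = 0.871503, coefficient = 2
x_3 = 2.2500, f(x_3) = 0.778073, coefficient = 4
x_4 = 2.4167, f(x_4) = 0.663080, coefficient = 2
x_5 = 2.5833, f(x_5) = 0.529711, coefficient = 4
x_6 = 2.7500, f(x_6) = 0.381661, coefficient = 1

I ≈ (0.166667/3) × 13.429072 = 0.746060
Exact value: 0.746056
Error: 0.000003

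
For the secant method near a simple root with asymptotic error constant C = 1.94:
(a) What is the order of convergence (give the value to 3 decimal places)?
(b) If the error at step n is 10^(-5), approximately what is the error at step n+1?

(a) Secant method has superlinear convergence with order φ = (1+√5)/2 ≈ 1.618.
    This means |e_{n+1}| ≈ C|e_n|^1.618.

(b) With |e_n| = 10^(-5) and C = 1.94:
    |e_{n+1}| ≈ 1.94 × (10^(-5))^1.618 = 1.94 × 10^(-8.09)

(a) ≈ 1.618 (golden ratio); (b) |e_{n+1}| ≈ 1.576e-08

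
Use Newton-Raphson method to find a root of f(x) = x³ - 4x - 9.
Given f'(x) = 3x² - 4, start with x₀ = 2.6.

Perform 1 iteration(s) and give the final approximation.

f(x) = x³ - 4x - 9
f'(x) = 3x² - 4
x₀ = 2.6

Newton-Raphson formula: x_{n+1} = x_n - f(x_n)/f'(x_n)

Iteration 1:
  f(2.600000) = -1.824000
  f'(2.600000) = 16.280000
  x_1 = 2.600000 - (-1.824000)/16.280000 = 2.712039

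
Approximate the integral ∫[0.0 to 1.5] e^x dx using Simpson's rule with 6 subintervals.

f(x) = e^x
a = 0.0, b = 1.5, n = 6
h = (b - a)/n = 0.250000

Simpson's rule: (h/3)[f(x₀) + 4f(x₁) + 2f(x₂) + ... + f(xₙ)]

x_0 = 0.0000, f(x_0) = 1.000000, coefficient = 1
x_1 = 0.2500, f(x_1) = 1.284025, coefficient = 4
x_2 = 0.5000, f(x_2) = 1.648721, coefficient = 2
x_3 = 0.7500, f(x_3) = 2.117000, coefficient = 4
x_4 = 1.0000, f(x_4) = 2.718282, coefficient = 2
x_5 = 1.2500, f(x_5) = 3.490343, coefficient = 4
x_6 = 1.5000, f(x_6) = 4.481689, coefficient = 1

I ≈ (0.250000/3) × 41.781169 = 3.481764
Exact value: 3.481689
Error: 0.000075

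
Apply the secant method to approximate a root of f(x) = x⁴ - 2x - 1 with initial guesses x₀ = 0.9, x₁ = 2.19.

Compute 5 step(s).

f(x) = x⁴ - 2x - 1
x₀ = 0.9, x₁ = 2.19

Secant formula: x_{n+1} = x_n - f(x_n)(x_n - x_{n-1})/(f(x_n) - f(x_{n-1}))

Iteration 1:
  f(0.900000) = -2.143900
  f(2.190000) = 17.622575
  x_2 = 2.190000 - 17.622575×(2.190000 - 0.900000)/(17.622575 - (-2.143900))
       = 1.039915
Iteration 2:
  f(2.190000) = 17.622575
  f(1.039915) = -1.910353
  x_3 = 1.039915 - (-1.910353)×(1.039915 - 2.190000)/(-1.910353 - 17.622575)
       = 1.152395
Iteration 3:
  f(1.039915) = -1.910353
  f(1.152395) = -1.541166
  x_4 = 1.152395 - (-1.541166)×(1.152395 - 1.039915)/(-1.541166 - (-1.910353))
       = 1.621943
Iteration 4:
  f(1.152395) = -1.541166
  f(1.621943) = 2.676688
  x_5 = 1.621943 - 2.676688×(1.621943 - 1.152395)/(2.676688 - (-1.541166))
       = 1.323964
Iteration 5:
  f(1.621943) = 2.676688
  f(1.323964) = -0.575338
  x_6 = 1.323964 - (-0.575338)×(1.323964 - 1.621943)/(-0.575338 - 2.676688)
       = 1.376681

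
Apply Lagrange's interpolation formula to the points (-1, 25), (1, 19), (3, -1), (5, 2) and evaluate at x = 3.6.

Lagrange interpolation formula:
P(x) = Σ yᵢ × Lᵢ(x)
where Lᵢ(x) = Π_{j≠i} (x - xⱼ)/(xᵢ - xⱼ)

L_0(3.6) = (3.6 - 1)/(-1 - 1) × (3.6 - 3)/(-1 - 3) × (3.6 - 5)/(-1 - 5) = 0.045500
L_1(3.6) = (3.6 - (-1))/(1 - (-1)) × (3.6 - 3)/(1 - 3) × (3.6 - 5)/(1 - 5) = -0.241500
L_2(3.6) = (3.6 - (-1))/(3 - (-1)) × (3.6 - 1)/(3 - 1) × (3.6 - 5)/(3 - 5) = 1.046500
L_3(3.6) = (3.6 - (-1))/(5 - (-1)) × (3.6 - 1)/(5 - 1) × (3.6 - 3)/(5 - 3) = 0.149500

P(3.6) = 25×L_0(3.6) + 19×L_1(3.6) + (-1)×L_2(3.6) + 2×L_3(3.6)
P(3.6) = -4.198500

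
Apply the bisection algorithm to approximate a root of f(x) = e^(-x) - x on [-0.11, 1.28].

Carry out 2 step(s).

f(x) = e^(-x) - x
Initial interval: [-0.11, 1.28]

Iteration 1:
  c_1 = (-0.110000 + 1.280000)/2 = 0.585000
  f(c_1) = f(0.585000) = -0.027894
  f(a) × f(c) < 0, new interval: [-0.110000, 0.585000]
Iteration 2:
  c_2 = (-0.110000 + 0.585000)/2 = 0.237500
  f(c_2) = f(0.237500) = 0.551097
  f(a) × f(c) ≥ 0, new interval: [0.237500, 0.585000]

After 2 iteration(s), the approximation is c_2 = 0.237500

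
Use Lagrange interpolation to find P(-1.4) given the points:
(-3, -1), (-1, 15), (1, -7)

Lagrange interpolation formula:
P(x) = Σ yᵢ × Lᵢ(x)
where Lᵢ(x) = Π_{j≠i} (x - xⱼ)/(xᵢ - xⱼ)

L_0(-1.4) = (-1.4 - (-1))/(-3 - (-1)) × (-1.4 - 1)/(-3 - 1) = 0.120000
L_1(-1.4) = (-1.4 - (-3))/(-1 - (-3)) × (-1.4 - 1)/(-1 - 1) = 0.960000
L_2(-1.4) = (-1.4 - (-3))/(1 - (-3)) × (-1.4 - (-1))/(1 - (-1)) = -0.080000

P(-1.4) = (-1)×L_0(-1.4) + 15×L_1(-1.4) + (-7)×L_2(-1.4)
P(-1.4) = 14.840000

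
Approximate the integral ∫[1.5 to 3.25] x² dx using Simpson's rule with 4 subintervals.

f(x) = x²
a = 1.5, b = 3.25, n = 4
h = (b - a)/n = 0.437500

Simpson's rule: (h/3)[f(x₀) + 4f(x₁) + 2f(x₂) + ... + f(xₙ)]

x_0 = 1.5000, f(x_0) = 2.250000, coefficient = 1
x_1 = 1.9375, f(x_1) = 3.753906, coefficient = 4
x_2 = 2.3750, f(x_2) = 5.640625, coefficient = 2
x_3 = 2.8125, f(x_3) = 7.910156, coefficient = 4
x_4 = 3.2500, f(x_4) = 10.562500, coefficient = 1

I ≈ (0.437500/3) × 70.750000 = 10.317708
Exact value: 10.317708
Error: 0.000000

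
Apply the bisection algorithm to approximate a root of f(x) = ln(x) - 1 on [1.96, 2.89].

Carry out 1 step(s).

f(x) = ln(x) - 1
Initial interval: [1.96, 2.89]

Iteration 1:
  c_1 = (1.960000 + 2.890000)/2 = 2.425000
  f(c_1) = f(2.425000) = -0.114168
  f(a) × f(c) ≥ 0, new interval: [2.425000, 2.890000]

After 1 iteration(s), the approximation is c_1 = 2.425000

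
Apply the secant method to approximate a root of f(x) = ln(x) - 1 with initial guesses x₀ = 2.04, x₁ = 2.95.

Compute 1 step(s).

f(x) = ln(x) - 1
x₀ = 2.04, x₁ = 2.95

Secant formula: x_{n+1} = x_n - f(x_n)(x_n - x_{n-1})/(f(x_n) - f(x_{n-1}))

Iteration 1:
  f(2.040000) = -0.287050
  f(2.950000) = 0.081805
  x_2 = 2.950000 - 0.081805×(2.950000 - 2.040000)/(0.081805 - (-0.287050))
       = 2.748179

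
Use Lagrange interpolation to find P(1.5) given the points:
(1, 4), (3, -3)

Lagrange interpolation formula:
P(x) = Σ yᵢ × Lᵢ(x)
where Lᵢ(x) = Π_{j≠i} (x - xⱼ)/(xᵢ - xⱼ)

L_0(1.5) = (1.5 - 3)/(1 - 3) = 0.750000
L_1(1.5) = (1.5 - 1)/(3 - 1) = 0.250000

P(1.5) = 4×L_0(1.5) + (-3)×L_1(1.5)
P(1.5) = 2.250000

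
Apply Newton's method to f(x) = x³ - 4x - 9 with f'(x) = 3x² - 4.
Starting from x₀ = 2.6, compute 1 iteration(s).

f(x) = x³ - 4x - 9
f'(x) = 3x² - 4
x₀ = 2.6

Newton-Raphson formula: x_{n+1} = x_n - f(x_n)/f'(x_n)

Iteration 1:
  f(2.600000) = -1.824000
  f'(2.600000) = 16.280000
  x_1 = 2.600000 - (-1.824000)/16.280000 = 2.712039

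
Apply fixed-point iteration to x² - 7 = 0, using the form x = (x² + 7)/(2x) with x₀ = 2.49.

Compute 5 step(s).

Equation: x² - 7 = 0
Fixed-point form: x = (x² + 7)/(2x)
x₀ = 2.49

x_1 = g(2.490000) = 2.650622
x_2 = g(2.650622) = 2.645756
x_3 = g(2.645756) = 2.645751
x_4 = g(2.645751) = 2.645751
x_5 = g(2.645751) = 2.645751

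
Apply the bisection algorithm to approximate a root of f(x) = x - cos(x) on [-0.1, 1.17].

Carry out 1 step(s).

f(x) = x - cos(x)
Initial interval: [-0.1, 1.17]

Iteration 1:
  c_1 = (-0.100000 + 1.170000)/2 = 0.535000
  f(c_1) = f(0.535000) = -0.325269
  f(a) × f(c) ≥ 0, new interval: [0.535000, 1.170000]

After 1 iteration(s), the approximation is c_1 = 0.535000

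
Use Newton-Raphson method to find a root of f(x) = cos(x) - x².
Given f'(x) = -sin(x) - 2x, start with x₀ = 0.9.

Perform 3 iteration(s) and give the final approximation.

f(x) = cos(x) - x²
f'(x) = -sin(x) - 2x
x₀ = 0.9

Newton-Raphson formula: x_{n+1} = x_n - f(x_n)/f'(x_n)

Iteration 1:
  f(0.900000) = -0.188390
  f'(0.900000) = -2.583327
  x_1 = 0.900000 - (-0.188390)/(-2.583327) = 0.827075
Iteration 2:
  f(0.827075) = -0.007021
  f'(0.827075) = -2.390103
  x_2 = 0.827075 - (-0.007021)/(-2.390103) = 0.824137
Iteration 3:
  f(0.824137) = -0.000012
  f'(0.824137) = -2.382236
  x_3 = 0.824137 - (-0.000012)/(-2.382236) = 0.824132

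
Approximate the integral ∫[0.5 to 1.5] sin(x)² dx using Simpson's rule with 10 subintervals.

f(x) = sin(x)²
a = 0.5, b = 1.5, n = 10
h = (b - a)/n = 0.100000

Simpson's rule: (h/3)[f(x₀) + 4f(x₁) + 2f(x₂) + ... + f(xₙ)]

x_0 = 0.5000, f(x_0) = 0.229849, coefficient = 1
x_1 = 0.6000, f(x_1) = 0.318821, coefficient = 4
x_2 = 0.7000, f(x_2) = 0.415016, coefficient = 2
x_3 = 0.8000, f(x_3) = 0.514600, coefficient = 4
x_4 = 0.9000, f(x_4) = 0.613601, coefficient = 2
x_5 = 1.0000, f(x_5) = 0.708073, coefficient = 4
x_6 = 1.1000, f(x_6) = 0.794251, coefficient = 2
x_7 = 1.2000, f(x_7) = 0.868697, coefficient = 4
x_8 = 1.3000, f(x_8) = 0.928444, coefficient = 2
x_9 = 1.4000, f(x_9) = 0.971111, coefficient = 4
x_10 = 1.5000, f(x_10) = 0.994996, coefficient = 1

I ≈ (0.100000/3) × 20.252679 = 0.675089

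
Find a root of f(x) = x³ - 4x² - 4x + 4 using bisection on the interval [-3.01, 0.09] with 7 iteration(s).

f(x) = x³ - 4x² - 4x + 4
Initial interval: [-3.01, 0.09]

Iteration 1:
  c_1 = (-3.010000 + 0.090000)/2 = -1.460000
  f(c_1) = f(-1.460000) = -1.798536
  f(a) × f(c) ≥ 0, new interval: [-1.460000, 0.090000]
Iteration 2:
  c_2 = (-1.460000 + 0.090000)/2 = -0.685000
  f(c_2) = f(-0.685000) = 4.541681
  f(a) × f(c) < 0, new interval: [-1.460000, -0.685000]
Iteration 3:
  c_3 = (-1.460000 + (-0.685000))/2 = -1.072500
  f(c_3) = f(-1.072500) = 2.455325
  f(a) × f(c) < 0, new interval: [-1.460000, -1.072500]
Iteration 4:
  c_4 = (-1.460000 + (-1.072500))/2 = -1.266250
  f(c_4) = f(-1.266250) = 0.621152
  f(a) × f(c) < 0, new interval: [-1.460000, -1.266250]
Iteration 5:
  c_5 = (-1.460000 + (-1.266250))/2 = -1.363125
  f(c_5) = f(-1.363125) = -0.512775
  f(a) × f(c) ≥ 0, new interval: [-1.363125, -1.266250]
Iteration 6:
  c_6 = (-1.363125 + (-1.266250))/2 = -1.314687
  f(c_6) = f(-1.314687) = 0.072827
  f(a) × f(c) < 0, new interval: [-1.363125, -1.314687]
Iteration 7:
  c_7 = (-1.363125 + (-1.314687))/2 = -1.338906
  f(c_7) = f(-1.338906) = -0.215272
  f(a) × f(c) ≥ 0, new interval: [-1.338906, -1.314687]

After 7 iteration(s), the approximation is c_7 = -1.338906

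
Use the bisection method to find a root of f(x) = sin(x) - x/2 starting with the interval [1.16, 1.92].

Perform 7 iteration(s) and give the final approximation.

f(x) = sin(x) - x/2
Initial interval: [1.16, 1.92]

Iteration 1:
  c_1 = (1.160000 + 1.920000)/2 = 1.540000
  f(c_1) = f(1.540000) = 0.229526
  f(a) × f(c) ≥ 0, new interval: [1.540000, 1.920000]
Iteration 2:
  c_2 = (1.540000 + 1.920000)/2 = 1.730000
  f(c_2) = f(1.730000) = 0.122354
  f(a) × f(c) ≥ 0, new interval: [1.730000, 1.920000]
Iteration 3:
  c_3 = (1.730000 + 1.920000)/2 = 1.825000
  f(c_3) = f(1.825000) = 0.055364
  f(a) × f(c) ≥ 0, new interval: [1.825000, 1.920000]
Iteration 4:
  c_4 = (1.825000 + 1.920000)/2 = 1.872500
  f(c_4) = f(1.872500) = 0.018582
  f(a) × f(c) ≥ 0, new interval: [1.872500, 1.920000]
Iteration 5:
  c_5 = (1.872500 + 1.920000)/2 = 1.896250
  f(c_5) = f(1.896250) = -0.000619
  f(a) × f(c) < 0, new interval: [1.872500, 1.896250]
Iteration 6:
  c_6 = (1.872500 + 1.896250)/2 = 1.884375
  f(c_6) = f(1.884375) = 0.009048
  f(a) × f(c) ≥ 0, new interval: [1.884375, 1.896250]
Iteration 7:
  c_7 = (1.884375 + 1.896250)/2 = 1.890312
  f(c_7) = f(1.890312) = 0.004231
  f(a) × f(c) ≥ 0, new interval: [1.890312, 1.896250]

After 7 iteration(s), the approximation is c_7 = 1.890312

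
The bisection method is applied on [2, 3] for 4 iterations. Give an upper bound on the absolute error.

Bisection error bound: |error| ≤ (b-a)/2^n
|error| ≤ (3 - 2)/2^4 = 1/2^4
|error| ≤ 0.0625000000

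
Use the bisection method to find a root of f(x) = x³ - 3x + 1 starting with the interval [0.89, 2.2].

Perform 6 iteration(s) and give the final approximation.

f(x) = x³ - 3x + 1
Initial interval: [0.89, 2.2]

Iteration 1:
  c_1 = (0.890000 + 2.200000)/2 = 1.545000
  f(c_1) = f(1.545000) = 0.052954
  f(a) × f(c) < 0, new interval: [0.890000, 1.545000]
Iteration 2:
  c_2 = (0.890000 + 1.545000)/2 = 1.217500
  f(c_2) = f(1.217500) = -0.847792
  f(a) × f(c) ≥ 0, new interval: [1.217500, 1.545000]
Iteration 3:
  c_3 = (1.217500 + 1.545000)/2 = 1.381250
  f(c_3) = f(1.381250) = -0.508530
  f(a) × f(c) ≥ 0, new interval: [1.381250, 1.545000]
Iteration 4:
  c_4 = (1.381250 + 1.545000)/2 = 1.463125
  f(c_4) = f(1.463125) = -0.257212
  f(a) × f(c) ≥ 0, new interval: [1.463125, 1.545000]
Iteration 5:
  c_5 = (1.463125 + 1.545000)/2 = 1.504063
  f(c_5) = f(1.504063) = -0.109691
  f(a) × f(c) ≥ 0, new interval: [1.504063, 1.545000]
Iteration 6:
  c_6 = (1.504063 + 1.545000)/2 = 1.524531
  f(c_6) = f(1.524531) = -0.030285
  f(a) × f(c) ≥ 0, new interval: [1.524531, 1.545000]

After 6 iteration(s), the approximation is c_6 = 1.524531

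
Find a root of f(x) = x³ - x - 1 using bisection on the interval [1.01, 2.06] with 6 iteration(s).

f(x) = x³ - x - 1
Initial interval: [1.01, 2.06]

Iteration 1:
  c_1 = (1.010000 + 2.060000)/2 = 1.535000
  f(c_1) = f(1.535000) = 1.081805
  f(a) × f(c) < 0, new interval: [1.010000, 1.535000]
Iteration 2:
  c_2 = (1.010000 + 1.535000)/2 = 1.272500
  f(c_2) = f(1.272500) = -0.211996
  f(a) × f(c) ≥ 0, new interval: [1.272500, 1.535000]
Iteration 3:
  c_3 = (1.272500 + 1.535000)/2 = 1.403750
  f(c_3) = f(1.403750) = 0.362359
  f(a) × f(c) < 0, new interval: [1.272500, 1.403750]
Iteration 4:
  c_4 = (1.272500 + 1.403750)/2 = 1.338125
  f(c_4) = f(1.338125) = 0.057893
  f(a) × f(c) < 0, new interval: [1.272500, 1.338125]
Iteration 5:
  c_5 = (1.272500 + 1.338125)/2 = 1.305312
  f(c_5) = f(1.305312) = -0.081268
  f(a) × f(c) ≥ 0, new interval: [1.305312, 1.338125]
Iteration 6:
  c_6 = (1.305312 + 1.338125)/2 = 1.321719
  f(c_6) = f(1.321719) = -0.012755
  f(a) × f(c) ≥ 0, new interval: [1.321719, 1.338125]

After 6 iteration(s), the approximation is c_6 = 1.321719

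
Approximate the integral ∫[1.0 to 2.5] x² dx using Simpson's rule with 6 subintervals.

f(x) = x²
a = 1.0, b = 2.5, n = 6
h = (b - a)/n = 0.250000

Simpson's rule: (h/3)[f(x₀) + 4f(x₁) + 2f(x₂) + ... + f(xₙ)]

x_0 = 1.0000, f(x_0) = 1.000000, coefficient = 1
x_1 = 1.2500, f(x_1) = 1.562500, coefficient = 4
x_2 = 1.5000, f(x_2) = 2.250000, coefficient = 2
x_3 = 1.7500, f(x_3) = 3.062500, coefficient = 4
x_4 = 2.0000, f(x_4) = 4.000000, coefficient = 2
x_5 = 2.2500, f(x_5) = 5.062500, coefficient = 4
x_6 = 2.5000, f(x_6) = 6.250000, coefficient = 1

I ≈ (0.250000/3) × 58.500000 = 4.875000
Exact value: 4.875000
Error: 0.000000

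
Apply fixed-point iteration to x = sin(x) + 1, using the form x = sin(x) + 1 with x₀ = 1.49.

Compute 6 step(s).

Equation: x = sin(x) + 1
Fixed-point form: x = sin(x) + 1
x₀ = 1.49

x_1 = g(1.490000) = 1.996738
x_2 = g(1.996738) = 1.910650
x_3 = g(1.910650) = 1.942803
x_4 = g(1.942803) = 1.931600
x_5 = g(1.931600) = 1.935614
x_6 = g(1.935614) = 1.934189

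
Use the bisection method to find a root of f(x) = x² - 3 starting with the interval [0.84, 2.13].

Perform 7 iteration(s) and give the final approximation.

f(x) = x² - 3
Initial interval: [0.84, 2.13]

Iteration 1:
  c_1 = (0.840000 + 2.130000)/2 = 1.485000
  f(c_1) = f(1.485000) = -0.794775
  f(a) × f(c) ≥ 0, new interval: [1.485000, 2.130000]
Iteration 2:
  c_2 = (1.485000 + 2.130000)/2 = 1.807500
  f(c_2) = f(1.807500) = 0.267056
  f(a) × f(c) < 0, new interval: [1.485000, 1.807500]
Iteration 3:
  c_3 = (1.485000 + 1.807500)/2 = 1.646250
  f(c_3) = f(1.646250) = -0.289861
  f(a) × f(c) ≥ 0, new interval: [1.646250, 1.807500]
Iteration 4:
  c_4 = (1.646250 + 1.807500)/2 = 1.726875
  f(c_4) = f(1.726875) = -0.017903
  f(a) × f(c) ≥ 0, new interval: [1.726875, 1.807500]
Iteration 5:
  c_5 = (1.726875 + 1.807500)/2 = 1.767187
  f(c_5) = f(1.767187) = 0.122952
  f(a) × f(c) < 0, new interval: [1.726875, 1.767187]
Iteration 6:
  c_6 = (1.726875 + 1.767187)/2 = 1.747031
  f(c_6) = f(1.747031) = 0.052118
  f(a) × f(c) < 0, new interval: [1.726875, 1.747031]
Iteration 7:
  c_7 = (1.726875 + 1.747031)/2 = 1.736953
  f(c_7) = f(1.736953) = 0.017006
  f(a) × f(c) < 0, new interval: [1.726875, 1.736953]

After 7 iteration(s), the approximation is c_7 = 1.736953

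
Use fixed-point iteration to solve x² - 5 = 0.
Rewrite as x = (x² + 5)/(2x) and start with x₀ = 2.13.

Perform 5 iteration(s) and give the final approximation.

Equation: x² - 5 = 0
Fixed-point form: x = (x² + 5)/(2x)
x₀ = 2.13

x_1 = g(2.130000) = 2.238709
x_2 = g(2.238709) = 2.236070
x_3 = g(2.236070) = 2.236068
x_4 = g(2.236068) = 2.236068
x_5 = g(2.236068) = 2.236068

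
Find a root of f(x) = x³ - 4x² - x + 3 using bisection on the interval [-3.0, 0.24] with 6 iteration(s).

f(x) = x³ - 4x² - x + 3
Initial interval: [-3.0, 0.24]

Iteration 1:
  c_1 = (-3.000000 + 0.240000)/2 = -1.380000
  f(c_1) = f(-1.380000) = -5.865672
  f(a) × f(c) ≥ 0, new interval: [-1.380000, 0.240000]
Iteration 2:
  c_2 = (-1.380000 + 0.240000)/2 = -0.570000
  f(c_2) = f(-0.570000) = 2.085207
  f(a) × f(c) < 0, new interval: [-1.380000, -0.570000]
Iteration 3:
  c_3 = (-1.380000 + (-0.570000))/2 = -0.975000
  f(c_3) = f(-0.975000) = -0.754359
  f(a) × f(c) ≥ 0, new interval: [-0.975000, -0.570000]
Iteration 4:
  c_4 = (-0.975000 + (-0.570000))/2 = -0.772500
  f(c_4) = f(-0.772500) = 0.924481
  f(a) × f(c) < 0, new interval: [-0.975000, -0.772500]
Iteration 5:
  c_5 = (-0.975000 + (-0.772500))/2 = -0.873750
  f(c_5) = f(-0.873750) = 0.152939
  f(a) × f(c) < 0, new interval: [-0.975000, -0.873750]
Iteration 6:
  c_6 = (-0.975000 + (-0.873750))/2 = -0.924375
  f(c_6) = f(-0.924375) = -0.283351
  f(a) × f(c) ≥ 0, new interval: [-0.924375, -0.873750]

After 6 iteration(s), the approximation is c_6 = -0.924375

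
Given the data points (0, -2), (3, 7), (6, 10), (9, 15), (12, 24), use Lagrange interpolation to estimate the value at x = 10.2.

Lagrange interpolation formula:
P(x) = Σ yᵢ × Lᵢ(x)
where Lᵢ(x) = Π_{j≠i} (x - xⱼ)/(xᵢ - xⱼ)

L_0(10.2) = (10.2 - 3)/(0 - 3) × (10.2 - 6)/(0 - 6) × (10.2 - 9)/(0 - 9) × (10.2 - 12)/(0 - 12) = -0.033600
L_1(10.2) = (10.2 - 0)/(3 - 0) × (10.2 - 6)/(3 - 6) × (10.2 - 9)/(3 - 9) × (10.2 - 12)/(3 - 12) = 0.190400
L_2(10.2) = (10.2 - 0)/(6 - 0) × (10.2 - 3)/(6 - 3) × (10.2 - 9)/(6 - 9) × (10.2 - 12)/(6 - 12) = -0.489600
L_3(10.2) = (10.2 - 0)/(9 - 0) × (10.2 - 3)/(9 - 3) × (10.2 - 6)/(9 - 6) × (10.2 - 12)/(9 - 12) = 1.142400
L_4(10.2) = (10.2 - 0)/(12 - 0) × (10.2 - 3)/(12 - 3) × (10.2 - 6)/(12 - 6) × (10.2 - 9)/(12 - 9) = 0.190400

P(10.2) = (-2)×L_0(10.2) + 7×L_1(10.2) + 10×L_2(10.2) + 15×L_3(10.2) + 24×L_4(10.2)
P(10.2) = 18.209600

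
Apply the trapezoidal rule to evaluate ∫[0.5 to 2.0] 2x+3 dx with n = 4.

f(x) = 2x+3
a = 0.5, b = 2.0, n = 4
h = (b - a)/n = 0.375000

Trapezoidal rule: (h/2)[f(x₀) + 2f(x₁) + 2f(x₂) + ... + f(xₙ)]

x_0 = 0.5000, f(x_0) = 4.000000, coefficient = 1
x_1 = 0.8750, f(x_1) = 4.750000, coefficient = 2
x_2 = 1.2500, f(x_2) = 5.500000, coefficient = 2
x_3 = 1.6250, f(x_3) = 6.250000, coefficient = 2
x_4 = 2.0000, f(x_4) = 7.000000, coefficient = 1

I ≈ (0.375000/2) × 44.000000 = 8.250000
Exact value: 8.250000
Error: 0.000000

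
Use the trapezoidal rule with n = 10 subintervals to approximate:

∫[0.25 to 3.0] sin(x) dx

f(x) = sin(x)
a = 0.25, b = 3.0, n = 10
h = (b - a)/n = 0.275000

Trapezoidal rule: (h/2)[f(x₀) + 2f(x₁) + 2f(x₂) + ... + f(xₙ)]

x_0 = 0.2500, f(x_0) = 0.247404, coefficient = 1
x_1 = 0.5250, f(x_1) = 0.501213, coefficient = 2
x_2 = 0.8000, f(x_2) = 0.717356, coefficient = 2
x_3 = 1.0750, f(x_3) = 0.879590, coefficient = 2
x_4 = 1.3500, f(x_4) = 0.975723, coefficient = 2
x_5 = 1.6250, f(x_5) = 0.998531, coefficient = 2
x_6 = 1.9000, f(x_6) = 0.946300, coefficient = 2
x_7 = 2.1750, f(x_7) = 0.822955, coefficient = 2
x_8 = 2.4500, f(x_8) = 0.637765, coefficient = 2
x_9 = 2.7250, f(x_9) = 0.404647, coefficient = 2
x_10 = 3.0000, f(x_10) = 0.141120, coefficient = 1

I ≈ (0.275000/2) × 14.156685 = 1.946544
Exact value: 1.958905
Error: 0.012361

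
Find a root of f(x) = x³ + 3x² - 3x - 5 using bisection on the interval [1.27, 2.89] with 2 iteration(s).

f(x) = x³ + 3x² - 3x - 5
Initial interval: [1.27, 2.89]

Iteration 1:
  c_1 = (1.270000 + 2.890000)/2 = 2.080000
  f(c_1) = f(2.080000) = 10.738112
  f(a) × f(c) < 0, new interval: [1.270000, 2.080000]
Iteration 2:
  c_2 = (1.270000 + 2.080000)/2 = 1.675000
  f(c_2) = f(1.675000) = 3.091297
  f(a) × f(c) < 0, new interval: [1.270000, 1.675000]

After 2 iteration(s), the approximation is c_2 = 1.675000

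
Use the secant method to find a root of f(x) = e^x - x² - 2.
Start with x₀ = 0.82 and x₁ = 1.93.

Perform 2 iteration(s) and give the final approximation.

f(x) = e^x - x² - 2
x₀ = 0.82, x₁ = 1.93

Secant formula: x_{n+1} = x_n - f(x_n)(x_n - x_{n-1})/(f(x_n) - f(x_{n-1}))

Iteration 1:
  f(0.820000) = -0.401900
  f(1.930000) = 1.164610
  x_2 = 1.930000 - 1.164610×(1.930000 - 0.820000)/(1.164610 - (-0.401900))
       = 1.104779
Iteration 2:
  f(1.930000) = 1.164610
  f(1.104779) = -0.201979
  x_3 = 1.104779 - (-0.201979)×(1.104779 - 1.930000)/(-0.201979 - 1.164610)
       = 1.226745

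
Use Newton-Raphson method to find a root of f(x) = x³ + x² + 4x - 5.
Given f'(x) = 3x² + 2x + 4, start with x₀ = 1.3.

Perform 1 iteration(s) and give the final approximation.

f(x) = x³ + x² + 4x - 5
f'(x) = 3x² + 2x + 4
x₀ = 1.3

Newton-Raphson formula: x_{n+1} = x_n - f(x_n)/f'(x_n)

Iteration 1:
  f(1.300000) = 4.087000
  f'(1.300000) = 11.670000
  x_1 = 1.300000 - 4.087000/11.670000 = 0.949786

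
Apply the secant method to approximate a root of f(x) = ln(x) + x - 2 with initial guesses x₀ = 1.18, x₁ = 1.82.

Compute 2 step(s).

f(x) = ln(x) + x - 2
x₀ = 1.18, x₁ = 1.82

Secant formula: x_{n+1} = x_n - f(x_n)(x_n - x_{n-1})/(f(x_n) - f(x_{n-1}))

Iteration 1:
  f(1.180000) = -0.654486
  f(1.820000) = 0.418837
  x_2 = 1.820000 - 0.418837×(1.820000 - 1.180000)/(0.418837 - (-0.654486))
       = 1.570256
Iteration 2:
  f(1.820000) = 0.418837
  f(1.570256) = 0.021495
  x_3 = 1.570256 - 0.021495×(1.570256 - 1.820000)/(0.021495 - 0.418837)
       = 1.556746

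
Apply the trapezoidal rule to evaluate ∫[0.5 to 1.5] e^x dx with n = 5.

f(x) = e^x
a = 0.5, b = 1.5, n = 5
h = (b - a)/n = 0.200000

Trapezoidal rule: (h/2)[f(x₀) + 2f(x₁) + 2f(x₂) + ... + f(xₙ)]

x_0 = 0.5000, f(x_0) = 1.648721, coefficient = 1
x_1 = 0.7000, f(x_1) = 2.013753, coefficient = 2
x_2 = 0.9000, f(x_2) = 2.459603, coefficient = 2
x_3 = 1.1000, f(x_3) = 3.004166, coefficient = 2
x_4 = 1.3000, f(x_4) = 3.669297, coefficient = 2
x_5 = 1.5000, f(x_5) = 4.481689, coefficient = 1

I ≈ (0.200000/2) × 28.424047 = 2.842405
Exact value: 2.832968
Error: 0.009437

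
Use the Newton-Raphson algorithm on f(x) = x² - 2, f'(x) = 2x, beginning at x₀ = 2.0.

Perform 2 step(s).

f(x) = x² - 2
f'(x) = 2x
x₀ = 2.0

Newton-Raphson formula: x_{n+1} = x_n - f(x_n)/f'(x_n)

Iteration 1:
  f(2.000000) = 2.000000
  f'(2.000000) = 4.000000
  x_1 = 2.000000 - 2.000000/4.000000 = 1.500000
Iteration 2:
  f(1.500000) = 0.250000
  f'(1.500000) = 3.000000
  x_2 = 1.500000 - 0.250000/3.000000 = 1.416667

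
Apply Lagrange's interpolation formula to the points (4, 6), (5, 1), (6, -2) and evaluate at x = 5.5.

Lagrange interpolation formula:
P(x) = Σ yᵢ × Lᵢ(x)
where Lᵢ(x) = Π_{j≠i} (x - xⱼ)/(xᵢ - xⱼ)

L_0(5.5) = (5.5 - 5)/(4 - 5) × (5.5 - 6)/(4 - 6) = -0.125000
L_1(5.5) = (5.5 - 4)/(5 - 4) × (5.5 - 6)/(5 - 6) = 0.750000
L_2(5.5) = (5.5 - 4)/(6 - 4) × (5.5 - 5)/(6 - 5) = 0.375000

P(5.5) = 6×L_0(5.5) + 1×L_1(5.5) + (-2)×L_2(5.5)
P(5.5) = -0.750000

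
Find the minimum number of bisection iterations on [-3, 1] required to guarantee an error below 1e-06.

We need (b-a)/2^n ≤ 1e-06
(1 - (-3))/2^n ≤ 1e-06
4/2^n ≤ 1e-06
2^n ≥ 4000000
n ≥ log₂(4000000) = 21.93
n ≥ 22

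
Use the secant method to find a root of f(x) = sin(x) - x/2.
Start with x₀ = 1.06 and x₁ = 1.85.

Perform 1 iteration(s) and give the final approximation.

f(x) = sin(x) - x/2
x₀ = 1.06, x₁ = 1.85

Secant formula: x_{n+1} = x_n - f(x_n)(x_n - x_{n-1})/(f(x_n) - f(x_{n-1}))

Iteration 1:
  f(1.060000) = 0.342355
  f(1.850000) = 0.036275
  x_2 = 1.850000 - 0.036275×(1.850000 - 1.060000)/(0.036275 - 0.342355)
       = 1.943627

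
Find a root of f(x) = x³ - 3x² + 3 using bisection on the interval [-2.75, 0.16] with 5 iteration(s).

f(x) = x³ - 3x² + 3
Initial interval: [-2.75, 0.16]

Iteration 1:
  c_1 = (-2.750000 + 0.160000)/2 = -1.295000
  f(c_1) = f(-1.295000) = -4.202822
  f(a) × f(c) ≥ 0, new interval: [-1.295000, 0.160000]
Iteration 2:
  c_2 = (-1.295000 + 0.160000)/2 = -0.567500
  f(c_2) = f(-0.567500) = 1.851064
  f(a) × f(c) < 0, new interval: [-1.295000, -0.567500]
Iteration 3:
  c_3 = (-1.295000 + (-0.567500))/2 = -0.931250
  f(c_3) = f(-0.931250) = -0.409284
  f(a) × f(c) ≥ 0, new interval: [-0.931250, -0.567500]
Iteration 4:
  c_4 = (-0.931250 + (-0.567500))/2 = -0.749375
  f(c_4) = f(-0.749375) = 0.894490
  f(a) × f(c) < 0, new interval: [-0.931250, -0.749375]
Iteration 5:
  c_5 = (-0.931250 + (-0.749375))/2 = -0.840312
  f(c_5) = f(-0.840312) = 0.288259
  f(a) × f(c) < 0, new interval: [-0.931250, -0.840312]

After 5 iteration(s), the approximation is c_5 = -0.840312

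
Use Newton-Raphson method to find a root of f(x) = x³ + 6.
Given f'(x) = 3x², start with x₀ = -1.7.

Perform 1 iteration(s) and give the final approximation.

f(x) = x³ + 6
f'(x) = 3x²
x₀ = -1.7

Newton-Raphson formula: x_{n+1} = x_n - f(x_n)/f'(x_n)

Iteration 1:
  f(-1.700000) = 1.087000
  f'(-1.700000) = 8.670000
  x_1 = -1.700000 - 1.087000/8.670000 = -1.825375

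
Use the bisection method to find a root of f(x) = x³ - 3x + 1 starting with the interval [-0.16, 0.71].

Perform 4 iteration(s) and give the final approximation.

f(x) = x³ - 3x + 1
Initial interval: [-0.16, 0.71]

Iteration 1:
  c_1 = (-0.160000 + 0.710000)/2 = 0.275000
  f(c_1) = f(0.275000) = 0.195797
  f(a) × f(c) ≥ 0, new interval: [0.275000, 0.710000]
Iteration 2:
  c_2 = (0.275000 + 0.710000)/2 = 0.492500
  f(c_2) = f(0.492500) = -0.358041
  f(a) × f(c) < 0, new interval: [0.275000, 0.492500]
Iteration 3:
  c_3 = (0.275000 + 0.492500)/2 = 0.383750
  f(c_3) = f(0.383750) = -0.094737
  f(a) × f(c) < 0, new interval: [0.275000, 0.383750]
Iteration 4:
  c_4 = (0.275000 + 0.383750)/2 = 0.329375
  f(c_4) = f(0.329375) = 0.047608
  f(a) × f(c) ≥ 0, new interval: [0.329375, 0.383750]

After 4 iteration(s), the approximation is c_4 = 0.329375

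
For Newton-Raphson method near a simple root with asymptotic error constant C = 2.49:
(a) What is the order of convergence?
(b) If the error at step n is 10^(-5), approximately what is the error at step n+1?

(a) Newton-Raphson has quadratic (order 2) convergence near simple roots.
    This means |e_{n+1}| ≈ C|e_n|².

(b) With |e_n| = 10^(-5) and C = 2.49:
    |e_{n+1}| ≈ 2.49 × (10^(-5))² = 2.49 × 10^(-10)

(a) 2 (quadratic); (b) |e_{n+1}| ≈ 2.490e-10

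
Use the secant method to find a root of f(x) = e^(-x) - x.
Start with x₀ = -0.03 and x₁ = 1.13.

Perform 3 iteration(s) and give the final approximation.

f(x) = e^(-x) - x
x₀ = -0.03, x₁ = 1.13

Secant formula: x_{n+1} = x_n - f(x_n)(x_n - x_{n-1})/(f(x_n) - f(x_{n-1}))

Iteration 1:
  f(-0.030000) = 1.060455
  f(1.130000) = -0.806967
  x_2 = 1.130000 - (-0.806967)×(1.130000 - (-0.030000))/(-0.806967 - 1.060455)
       = 0.628730
Iteration 2:
  f(1.130000) = -0.806967
  f(0.628730) = -0.095462
  x_3 = 0.628730 - (-0.095462)×(0.628730 - 1.130000)/(-0.095462 - (-0.806967))
       = 0.561475
Iteration 3:
  f(0.628730) = -0.095462
  f(0.561475) = 0.008891
  x_4 = 0.561475 - 0.008891×(0.561475 - 0.628730)/(0.008891 - (-0.095462))
       = 0.567206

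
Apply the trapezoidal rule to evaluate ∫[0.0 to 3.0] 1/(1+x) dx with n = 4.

f(x) = 1/(1+x)
a = 0.0, b = 3.0, n = 4
h = (b - a)/n = 0.750000

Trapezoidal rule: (h/2)[f(x₀) + 2f(x₁) + 2f(x₂) + ... + f(xₙ)]

x_0 = 0.0000, f(x_0) = 1.000000, coefficient = 1
x_1 = 0.7500, f(x_1) = 0.571429, coefficient = 2
x_2 = 1.5000, f(x_2) = 0.400000, coefficient = 2
x_3 = 2.2500, f(x_3) = 0.307692, coefficient = 2
x_4 = 3.0000, f(x_4) = 0.250000, coefficient = 1

I ≈ (0.750000/2) × 3.808242 = 1.428091
Exact value: 1.386294
Error: 0.041796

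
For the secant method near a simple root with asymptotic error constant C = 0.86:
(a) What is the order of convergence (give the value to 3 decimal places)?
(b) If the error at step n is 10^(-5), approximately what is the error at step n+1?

(a) Secant method has superlinear convergence with order φ = (1+√5)/2 ≈ 1.618.
    This means |e_{n+1}| ≈ C|e_n|^1.618.

(b) With |e_n| = 10^(-5) and C = 0.86:
    |e_{n+1}| ≈ 0.86 × (10^(-5))^1.618 = 0.86 × 10^(-8.09)

(a) ≈ 1.618 (golden ratio); (b) |e_{n+1}| ≈ 6.988e-09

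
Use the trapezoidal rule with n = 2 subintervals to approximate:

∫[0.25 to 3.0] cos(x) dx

f(x) = cos(x)
a = 0.25, b = 3.0, n = 2
h = (b - a)/n = 1.375000

Trapezoidal rule: (h/2)[f(x₀) + 2f(x₁) + 2f(x₂) + ... + f(xₙ)]

x_0 = 0.2500, f(x_0) = 0.968912, coefficient = 1
x_1 = 1.6250, f(x_1) = -0.054177, coefficient = 2
x_2 = 3.0000, f(x_2) = -0.989992, coefficient = 1

I ≈ (1.375000/2) × -0.129434 = -0.088986
Exact value: -0.106284
Error: 0.017298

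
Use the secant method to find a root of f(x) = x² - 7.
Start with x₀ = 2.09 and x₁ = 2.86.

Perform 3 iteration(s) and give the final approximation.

f(x) = x² - 7
x₀ = 2.09, x₁ = 2.86

Secant formula: x_{n+1} = x_n - f(x_n)(x_n - x_{n-1})/(f(x_n) - f(x_{n-1}))

Iteration 1:
  f(2.090000) = -2.631900
  f(2.860000) = 1.179600
  x_2 = 2.860000 - 1.179600×(2.860000 - 2.090000)/(1.179600 - (-2.631900))
       = 2.621697
Iteration 2:
  f(2.860000) = 1.179600
  f(2.621697) = -0.126705
  x_3 = 2.621697 - (-0.126705)×(2.621697 - 2.860000)/(-0.126705 - 1.179600)
       = 2.644811
Iteration 3:
  f(2.621697) = -0.126705
  f(2.644811) = -0.004974
  x_4 = 2.644811 - (-0.004974)×(2.644811 - 2.621697)/(-0.004974 - (-0.126705))
       = 2.645756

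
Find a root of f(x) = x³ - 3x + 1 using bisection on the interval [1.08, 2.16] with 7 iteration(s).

f(x) = x³ - 3x + 1
Initial interval: [1.08, 2.16]

Iteration 1:
  c_1 = (1.080000 + 2.160000)/2 = 1.620000
  f(c_1) = f(1.620000) = 0.391528
  f(a) × f(c) < 0, new interval: [1.080000, 1.620000]
Iteration 2:
  c_2 = (1.080000 + 1.620000)/2 = 1.350000
  f(c_2) = f(1.350000) = -0.589625
  f(a) × f(c) ≥ 0, new interval: [1.350000, 1.620000]
Iteration 3:
  c_3 = (1.350000 + 1.620000)/2 = 1.485000
  f(c_3) = f(1.485000) = -0.180241
  f(a) × f(c) ≥ 0, new interval: [1.485000, 1.620000]
Iteration 4:
  c_4 = (1.485000 + 1.620000)/2 = 1.552500
  f(c_4) = f(1.552500) = 0.084423
  f(a) × f(c) < 0, new interval: [1.485000, 1.552500]
Iteration 5:
  c_5 = (1.485000 + 1.552500)/2 = 1.518750
  f(c_5) = f(1.518750) = -0.053099
  f(a) × f(c) ≥ 0, new interval: [1.518750, 1.552500]
Iteration 6:
  c_6 = (1.518750 + 1.552500)/2 = 1.535625
  f(c_6) = f(1.535625) = 0.014350
  f(a) × f(c) < 0, new interval: [1.518750, 1.535625]
Iteration 7:
  c_7 = (1.518750 + 1.535625)/2 = 1.527188
  f(c_7) = f(1.527188) = -0.019701
  f(a) × f(c) ≥ 0, new interval: [1.527188, 1.535625]

After 7 iteration(s), the approximation is c_7 = 1.527188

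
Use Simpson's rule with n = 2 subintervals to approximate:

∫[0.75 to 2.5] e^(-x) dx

f(x) = e^(-x)
a = 0.75, b = 2.5, n = 2
h = (b - a)/n = 0.875000

Simpson's rule: (h/3)[f(x₀) + 4f(x₁) + 2f(x₂) + ... + f(xₙ)]

x_0 = 0.7500, f(x_0) = 0.472367, coefficient = 1
x_1 = 1.6250, f(x_1) = 0.196912, coefficient = 4
x_2 = 2.5000, f(x_2) = 0.082085, coefficient = 1

I ≈ (0.875000/3) × 1.342098 = 0.391445
Exact value: 0.390282
Error: 0.001164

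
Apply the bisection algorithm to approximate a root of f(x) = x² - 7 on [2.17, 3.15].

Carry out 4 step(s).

f(x) = x² - 7
Initial interval: [2.17, 3.15]

Iteration 1:
  c_1 = (2.170000 + 3.150000)/2 = 2.660000
  f(c_1) = f(2.660000) = 0.075600
  f(a) × f(c) < 0, new interval: [2.170000, 2.660000]
Iteration 2:
  c_2 = (2.170000 + 2.660000)/2 = 2.415000
  f(c_2) = f(2.415000) = -1.167775
  f(a) × f(c) ≥ 0, new interval: [2.415000, 2.660000]
Iteration 3:
  c_3 = (2.415000 + 2.660000)/2 = 2.537500
  f(c_3) = f(2.537500) = -0.561094
  f(a) × f(c) ≥ 0, new interval: [2.537500, 2.660000]
Iteration 4:
  c_4 = (2.537500 + 2.660000)/2 = 2.598750
  f(c_4) = f(2.598750) = -0.246498
  f(a) × f(c) ≥ 0, new interval: [2.598750, 2.660000]

After 4 iteration(s), the approximation is c_4 = 2.598750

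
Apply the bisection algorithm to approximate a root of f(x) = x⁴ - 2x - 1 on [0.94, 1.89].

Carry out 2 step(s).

f(x) = x⁴ - 2x - 1
Initial interval: [0.94, 1.89]

Iteration 1:
  c_1 = (0.940000 + 1.890000)/2 = 1.415000
  f(c_1) = f(1.415000) = 0.178905
  f(a) × f(c) < 0, new interval: [0.940000, 1.415000]
Iteration 2:
  c_2 = (0.940000 + 1.415000)/2 = 1.177500
  f(c_2) = f(1.177500) = -1.432600
  f(a) × f(c) ≥ 0, new interval: [1.177500, 1.415000]

After 2 iteration(s), the approximation is c_2 = 1.177500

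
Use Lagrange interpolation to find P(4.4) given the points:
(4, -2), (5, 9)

Lagrange interpolation formula:
P(x) = Σ yᵢ × Lᵢ(x)
where Lᵢ(x) = Π_{j≠i} (x - xⱼ)/(xᵢ - xⱼ)

L_0(4.4) = (4.4 - 5)/(4 - 5) = 0.600000
L_1(4.4) = (4.4 - 4)/(5 - 4) = 0.400000

P(4.4) = (-2)×L_0(4.4) + 9×L_1(4.4)
P(4.4) = 2.400000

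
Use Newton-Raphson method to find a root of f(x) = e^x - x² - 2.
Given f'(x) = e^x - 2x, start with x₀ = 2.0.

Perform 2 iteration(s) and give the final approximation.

f(x) = e^x - x² - 2
f'(x) = e^x - 2x
x₀ = 2.0

Newton-Raphson formula: x_{n+1} = x_n - f(x_n)/f'(x_n)

Iteration 1:
  f(2.000000) = 1.389056
  f'(2.000000) = 3.389056
  x_1 = 2.000000 - 1.389056/3.389056 = 1.590135
Iteration 2:
  f(1.590135) = 0.375881
  f'(1.590135) = 1.724140
  x_2 = 1.590135 - 0.375881/1.724140 = 1.372124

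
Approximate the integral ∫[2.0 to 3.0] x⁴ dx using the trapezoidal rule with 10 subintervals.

f(x) = x⁴
a = 2.0, b = 3.0, n = 10
h = (b - a)/n = 0.100000

Trapezoidal rule: (h/2)[f(x₀) + 2f(x₁) + 2f(x₂) + ... + f(xₙ)]

x_0 = 2.0000, f(x_0) = 16.000000, coefficient = 1
x_1 = 2.1000, f(x_1) = 19.448100, coefficient = 2
x_2 = 2.2000, f(x_2) = 23.425600, coefficient = 2
x_3 = 2.3000, f(x_3) = 27.984100, coefficient = 2
x_4 = 2.4000, f(x_4) = 33.177600, coefficient = 2
x_5 = 2.5000, f(x_5) = 39.062500, coefficient = 2
x_6 = 2.6000, f(x_6) = 45.697600, coefficient = 2
x_7 = 2.7000, f(x_7) = 53.144100, coefficient = 2
x_8 = 2.8000, f(x_8) = 61.465600, coefficient = 2
x_9 = 2.9000, f(x_9) = 70.728100, coefficient = 2
x_10 = 3.0000, f(x_10) = 81.000000, coefficient = 1

I ≈ (0.100000/2) × 845.266600 = 42.263330
Exact value: 42.200000
Error: 0.063330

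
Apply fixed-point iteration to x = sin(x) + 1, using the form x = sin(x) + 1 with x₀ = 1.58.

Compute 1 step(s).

Equation: x = sin(x) + 1
Fixed-point form: x = sin(x) + 1
x₀ = 1.58

x_1 = g(1.580000) = 1.999958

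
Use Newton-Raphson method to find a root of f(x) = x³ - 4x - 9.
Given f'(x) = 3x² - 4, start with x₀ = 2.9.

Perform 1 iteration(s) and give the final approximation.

f(x) = x³ - 4x - 9
f'(x) = 3x² - 4
x₀ = 2.9

Newton-Raphson formula: x_{n+1} = x_n - f(x_n)/f'(x_n)

Iteration 1:
  f(2.900000) = 3.789000
  f'(2.900000) = 21.230000
  x_1 = 2.900000 - 3.789000/21.230000 = 2.721526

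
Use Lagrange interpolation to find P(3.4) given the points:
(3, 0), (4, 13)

Lagrange interpolation formula:
P(x) = Σ yᵢ × Lᵢ(x)
where Lᵢ(x) = Π_{j≠i} (x - xⱼ)/(xᵢ - xⱼ)

L_0(3.4) = (3.4 - 4)/(3 - 4) = 0.600000
L_1(3.4) = (3.4 - 3)/(4 - 3) = 0.400000

P(3.4) = 0×L_0(3.4) + 13×L_1(3.4)
P(3.4) = 5.200000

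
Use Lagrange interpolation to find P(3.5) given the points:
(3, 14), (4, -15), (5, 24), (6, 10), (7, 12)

Lagrange interpolation formula:
P(x) = Σ yᵢ × Lᵢ(x)
where Lᵢ(x) = Π_{j≠i} (x - xⱼ)/(xᵢ - xⱼ)

L_0(3.5) = (3.5 - 4)/(3 - 4) × (3.5 - 5)/(3 - 5) × (3.5 - 6)/(3 - 6) × (3.5 - 7)/(3 - 7) = 0.273438
L_1(3.5) = (3.5 - 3)/(4 - 3) × (3.5 - 5)/(4 - 5) × (3.5 - 6)/(4 - 6) × (3.5 - 7)/(4 - 7) = 1.093750
L_2(3.5) = (3.5 - 3)/(5 - 3) × (3.5 - 4)/(5 - 4) × (3.5 - 6)/(5 - 6) × (3.5 - 7)/(5 - 7) = -0.546875
L_3(3.5) = (3.5 - 3)/(6 - 3) × (3.5 - 4)/(6 - 4) × (3.5 - 5)/(6 - 5) × (3.5 - 7)/(6 - 7) = 0.218750
L_4(3.5) = (3.5 - 3)/(7 - 3) × (3.5 - 4)/(7 - 4) × (3.5 - 5)/(7 - 5) × (3.5 - 6)/(7 - 6) = -0.039062

P(3.5) = 14×L_0(3.5) + (-15)×L_1(3.5) + 24×L_2(3.5) + 10×L_3(3.5) + 12×L_4(3.5)
P(3.5) = -23.984375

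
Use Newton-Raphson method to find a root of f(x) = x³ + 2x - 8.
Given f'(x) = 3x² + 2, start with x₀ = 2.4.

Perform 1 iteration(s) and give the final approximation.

f(x) = x³ + 2x - 8
f'(x) = 3x² + 2
x₀ = 2.4

Newton-Raphson formula: x_{n+1} = x_n - f(x_n)/f'(x_n)

Iteration 1:
  f(2.400000) = 10.624000
  f'(2.400000) = 19.280000
  x_1 = 2.400000 - 10.624000/19.280000 = 1.848963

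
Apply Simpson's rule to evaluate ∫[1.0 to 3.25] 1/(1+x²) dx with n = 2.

f(x) = 1/(1+x²)
a = 1.0, b = 3.25, n = 2
h = (b - a)/n = 1.125000

Simpson's rule: (h/3)[f(x₀) + 4f(x₁) + 2f(x₂) + ... + f(xₙ)]

x_0 = 1.0000, f(x_0) = 0.500000, coefficient = 1
x_1 = 2.1250, f(x_1) = 0.181303, coefficient = 4
x_2 = 3.2500, f(x_2) = 0.086486, coefficient = 1

I ≈ (1.125000/3) × 1.311699 = 0.491887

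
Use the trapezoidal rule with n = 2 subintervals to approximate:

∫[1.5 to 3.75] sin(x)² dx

f(x) = sin(x)²
a = 1.5, b = 3.75, n = 2
h = (b - a)/n = 1.125000

Trapezoidal rule: (h/2)[f(x₀) + 2f(x₁) + 2f(x₂) + ... + f(xₙ)]

x_0 = 1.5000, f(x_0) = 0.994996, coefficient = 1
x_1 = 2.6250, f(x_1) = 0.243957, coefficient = 2
x_2 = 3.7500, f(x_2) = 0.326682, coefficient = 1

I ≈ (1.125000/2) × 1.809593 = 1.017896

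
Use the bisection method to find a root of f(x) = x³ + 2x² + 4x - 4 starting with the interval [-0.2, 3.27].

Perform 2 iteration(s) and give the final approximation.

f(x) = x³ + 2x² + 4x - 4
Initial interval: [-0.2, 3.27]

Iteration 1:
  c_1 = (-0.200000 + 3.270000)/2 = 1.535000
  f(c_1) = f(1.535000) = 10.469255
  f(a) × f(c) < 0, new interval: [-0.200000, 1.535000]
Iteration 2:
  c_2 = (-0.200000 + 1.535000)/2 = 0.667500
  f(c_2) = f(0.667500) = -0.141479
  f(a) × f(c) ≥ 0, new interval: [0.667500, 1.535000]

After 2 iteration(s), the approximation is c_2 = 0.667500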